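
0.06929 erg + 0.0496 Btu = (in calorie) 12.51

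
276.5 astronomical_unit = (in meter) 4.136e+13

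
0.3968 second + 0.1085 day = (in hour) 2.604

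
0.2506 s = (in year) 7.946e-09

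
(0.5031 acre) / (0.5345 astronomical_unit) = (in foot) 8.354e-08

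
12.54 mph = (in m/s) 5.606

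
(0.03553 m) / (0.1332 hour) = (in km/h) 0.0002667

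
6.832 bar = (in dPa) 6.832e+06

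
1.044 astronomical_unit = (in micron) 1.562e+17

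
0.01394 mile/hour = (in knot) 0.01211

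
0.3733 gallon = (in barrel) 0.008888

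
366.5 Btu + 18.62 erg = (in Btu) 366.5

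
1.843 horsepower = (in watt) 1374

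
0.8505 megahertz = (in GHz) 0.0008505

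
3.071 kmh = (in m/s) 0.8531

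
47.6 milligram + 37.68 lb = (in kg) 17.09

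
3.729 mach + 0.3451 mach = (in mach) 4.074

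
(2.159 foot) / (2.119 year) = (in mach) 2.892e-11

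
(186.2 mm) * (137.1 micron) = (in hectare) 2.553e-09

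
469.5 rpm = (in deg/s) 2817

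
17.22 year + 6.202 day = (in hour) 1.51e+05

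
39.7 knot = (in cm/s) 2042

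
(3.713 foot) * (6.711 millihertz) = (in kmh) 0.02734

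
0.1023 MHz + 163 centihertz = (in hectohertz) 1023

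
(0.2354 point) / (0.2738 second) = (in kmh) 0.001092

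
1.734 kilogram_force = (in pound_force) 3.823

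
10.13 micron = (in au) 6.771e-17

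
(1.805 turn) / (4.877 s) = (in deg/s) 133.2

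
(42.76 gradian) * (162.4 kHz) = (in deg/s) 6.25e+06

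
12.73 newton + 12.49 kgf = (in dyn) 1.352e+07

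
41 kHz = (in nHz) 4.1e+13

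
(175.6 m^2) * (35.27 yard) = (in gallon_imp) 1.246e+06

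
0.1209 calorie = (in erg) 5.058e+06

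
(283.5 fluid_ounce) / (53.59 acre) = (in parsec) 1.253e-24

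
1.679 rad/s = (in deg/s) 96.2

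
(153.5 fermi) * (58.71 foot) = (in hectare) 2.747e-16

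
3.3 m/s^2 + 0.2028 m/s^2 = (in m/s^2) 3.503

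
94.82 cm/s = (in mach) 0.002785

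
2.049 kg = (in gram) 2049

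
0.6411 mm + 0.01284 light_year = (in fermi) 1.215e+29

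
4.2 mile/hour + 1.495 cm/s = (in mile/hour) 4.233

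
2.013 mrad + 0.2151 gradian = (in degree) 0.3089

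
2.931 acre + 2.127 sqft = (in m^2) 1.186e+04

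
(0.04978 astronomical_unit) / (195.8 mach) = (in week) 0.1847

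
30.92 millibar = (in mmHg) 23.19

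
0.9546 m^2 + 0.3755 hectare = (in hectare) 0.3756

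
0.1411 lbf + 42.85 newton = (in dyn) 4.348e+06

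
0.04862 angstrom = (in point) 1.378e-08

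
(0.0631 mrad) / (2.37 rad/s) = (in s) 2.662e-05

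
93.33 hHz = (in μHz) 9.333e+09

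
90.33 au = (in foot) 4.433e+13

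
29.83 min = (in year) 5.675e-05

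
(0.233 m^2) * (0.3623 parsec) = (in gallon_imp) 5.73e+17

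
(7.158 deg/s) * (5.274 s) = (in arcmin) 2265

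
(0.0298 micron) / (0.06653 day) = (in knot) 1.008e-11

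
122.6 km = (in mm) 1.226e+08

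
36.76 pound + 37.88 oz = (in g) 1.775e+04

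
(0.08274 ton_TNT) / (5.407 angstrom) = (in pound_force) 1.439e+17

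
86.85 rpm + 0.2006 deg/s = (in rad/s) 9.098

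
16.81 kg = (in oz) 593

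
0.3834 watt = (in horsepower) 0.0005141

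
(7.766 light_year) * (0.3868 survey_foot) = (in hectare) 8.662e+11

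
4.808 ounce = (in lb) 0.3005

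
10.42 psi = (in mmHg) 538.9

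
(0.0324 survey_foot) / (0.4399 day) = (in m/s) 2.598e-07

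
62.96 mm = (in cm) 6.296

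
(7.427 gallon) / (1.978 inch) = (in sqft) 6.023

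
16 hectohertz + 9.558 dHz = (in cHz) 1.601e+05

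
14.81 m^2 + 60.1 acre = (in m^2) 2.432e+05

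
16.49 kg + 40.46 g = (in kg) 16.53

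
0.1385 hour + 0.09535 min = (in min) 8.405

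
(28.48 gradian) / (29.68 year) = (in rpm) 4.564e-09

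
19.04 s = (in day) 0.0002204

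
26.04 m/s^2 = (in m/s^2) 26.04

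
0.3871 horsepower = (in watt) 288.7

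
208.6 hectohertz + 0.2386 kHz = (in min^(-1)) 1.266e+06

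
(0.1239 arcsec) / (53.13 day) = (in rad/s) 1.309e-13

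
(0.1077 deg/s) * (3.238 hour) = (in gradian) 1395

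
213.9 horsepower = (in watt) 1.595e+05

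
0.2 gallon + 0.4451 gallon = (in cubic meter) 0.002442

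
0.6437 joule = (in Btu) 0.0006101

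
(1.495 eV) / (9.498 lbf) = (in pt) 1.607e-17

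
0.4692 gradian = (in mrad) 7.37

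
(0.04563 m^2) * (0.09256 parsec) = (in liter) 1.303e+17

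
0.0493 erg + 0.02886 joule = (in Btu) 2.735e-05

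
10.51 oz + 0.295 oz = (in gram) 306.3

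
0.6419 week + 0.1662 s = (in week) 0.6419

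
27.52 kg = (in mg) 2.752e+07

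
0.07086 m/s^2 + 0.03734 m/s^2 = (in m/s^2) 0.1082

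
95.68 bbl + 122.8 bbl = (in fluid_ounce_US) 1.175e+06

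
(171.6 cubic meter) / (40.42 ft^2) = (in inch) 1799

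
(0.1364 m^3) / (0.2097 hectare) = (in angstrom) 6.505e+05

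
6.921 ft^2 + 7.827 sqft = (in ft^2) 14.75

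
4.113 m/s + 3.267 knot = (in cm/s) 579.4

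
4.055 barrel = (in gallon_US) 170.3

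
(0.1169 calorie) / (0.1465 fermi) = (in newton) 3.339e+15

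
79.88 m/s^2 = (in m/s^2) 79.88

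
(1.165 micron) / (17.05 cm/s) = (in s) 6.833e-06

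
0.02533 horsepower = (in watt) 18.89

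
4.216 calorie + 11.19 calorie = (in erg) 6.446e+08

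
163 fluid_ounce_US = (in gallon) 1.273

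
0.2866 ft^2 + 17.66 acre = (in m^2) 7.147e+04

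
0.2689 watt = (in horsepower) 0.0003606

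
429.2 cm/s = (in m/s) 4.292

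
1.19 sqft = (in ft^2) 1.19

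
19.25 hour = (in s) 6.93e+04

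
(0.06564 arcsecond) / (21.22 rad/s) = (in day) 1.736e-13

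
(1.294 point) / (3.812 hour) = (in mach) 9.769e-11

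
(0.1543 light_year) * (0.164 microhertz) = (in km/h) 8.619e+08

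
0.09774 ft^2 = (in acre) 2.244e-06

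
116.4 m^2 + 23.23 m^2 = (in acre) 0.0345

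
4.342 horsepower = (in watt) 3238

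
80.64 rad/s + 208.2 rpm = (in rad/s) 102.4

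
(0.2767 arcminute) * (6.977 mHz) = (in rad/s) 5.616e-07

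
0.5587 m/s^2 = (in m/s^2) 0.5587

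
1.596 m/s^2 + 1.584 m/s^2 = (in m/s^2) 3.18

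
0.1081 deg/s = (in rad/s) 0.001887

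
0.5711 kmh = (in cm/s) 15.86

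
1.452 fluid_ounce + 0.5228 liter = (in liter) 0.5657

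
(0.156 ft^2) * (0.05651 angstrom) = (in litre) 8.19e-11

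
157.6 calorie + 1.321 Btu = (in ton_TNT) 4.907e-07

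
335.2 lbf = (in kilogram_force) 152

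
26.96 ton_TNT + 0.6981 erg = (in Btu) 1.069e+08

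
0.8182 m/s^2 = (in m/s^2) 0.8182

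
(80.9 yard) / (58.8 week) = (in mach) 6.109e-09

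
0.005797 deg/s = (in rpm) 0.0009662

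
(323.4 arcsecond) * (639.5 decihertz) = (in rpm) 0.9575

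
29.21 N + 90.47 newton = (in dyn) 1.197e+07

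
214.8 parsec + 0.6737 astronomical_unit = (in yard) 7.249e+18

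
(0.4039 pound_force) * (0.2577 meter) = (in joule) 0.463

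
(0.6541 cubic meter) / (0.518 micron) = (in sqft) 1.359e+07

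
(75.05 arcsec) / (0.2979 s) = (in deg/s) 0.06998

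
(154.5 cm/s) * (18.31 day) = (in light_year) 2.583e-10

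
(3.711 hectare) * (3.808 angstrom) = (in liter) 0.01413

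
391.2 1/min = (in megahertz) 6.52e-06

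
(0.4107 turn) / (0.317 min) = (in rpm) 1.296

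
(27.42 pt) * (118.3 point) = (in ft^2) 0.004345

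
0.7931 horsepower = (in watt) 591.4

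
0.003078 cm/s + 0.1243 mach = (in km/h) 152.4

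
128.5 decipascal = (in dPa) 128.5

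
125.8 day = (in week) 17.97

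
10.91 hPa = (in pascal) 1091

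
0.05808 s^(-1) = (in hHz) 0.0005808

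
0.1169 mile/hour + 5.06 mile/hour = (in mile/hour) 5.177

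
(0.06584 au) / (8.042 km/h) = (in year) 139.8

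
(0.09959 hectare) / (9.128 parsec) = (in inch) 1.392e-13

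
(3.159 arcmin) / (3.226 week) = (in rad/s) 4.71e-10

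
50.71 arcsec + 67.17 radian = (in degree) 3849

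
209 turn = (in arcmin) 4.514e+06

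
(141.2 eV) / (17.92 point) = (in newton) 3.579e-15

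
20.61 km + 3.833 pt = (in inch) 8.114e+05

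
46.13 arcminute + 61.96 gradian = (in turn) 0.157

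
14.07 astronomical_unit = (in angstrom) 2.105e+22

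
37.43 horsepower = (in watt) 2.791e+04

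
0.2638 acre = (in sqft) 1.149e+04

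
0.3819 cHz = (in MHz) 3.819e-09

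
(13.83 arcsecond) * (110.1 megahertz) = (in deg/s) 4.23e+05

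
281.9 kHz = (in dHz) 2.819e+06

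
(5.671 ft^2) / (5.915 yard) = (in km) 9.741e-05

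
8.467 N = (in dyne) 8.467e+05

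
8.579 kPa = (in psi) 1.244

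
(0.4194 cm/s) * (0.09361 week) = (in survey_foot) 779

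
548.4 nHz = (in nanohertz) 548.4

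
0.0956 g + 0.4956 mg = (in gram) 0.0961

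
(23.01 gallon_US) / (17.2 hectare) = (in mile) 3.147e-10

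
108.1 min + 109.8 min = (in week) 0.02162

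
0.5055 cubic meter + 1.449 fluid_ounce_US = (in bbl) 3.18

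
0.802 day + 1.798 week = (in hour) 321.3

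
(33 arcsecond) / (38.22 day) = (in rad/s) 4.845e-11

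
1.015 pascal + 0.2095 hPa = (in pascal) 21.96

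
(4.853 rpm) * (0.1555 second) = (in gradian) 5.031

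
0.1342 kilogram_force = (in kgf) 0.1342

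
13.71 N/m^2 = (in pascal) 13.71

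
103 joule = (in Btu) 0.09763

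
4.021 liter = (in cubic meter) 0.004021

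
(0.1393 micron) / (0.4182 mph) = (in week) 1.232e-12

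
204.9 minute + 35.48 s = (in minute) 205.5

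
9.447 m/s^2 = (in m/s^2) 9.447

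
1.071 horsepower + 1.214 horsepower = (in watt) 1704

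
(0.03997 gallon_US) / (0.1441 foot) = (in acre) 8.512e-07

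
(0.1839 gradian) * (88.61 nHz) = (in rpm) 2.444e-09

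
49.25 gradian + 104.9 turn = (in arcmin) 2.268e+06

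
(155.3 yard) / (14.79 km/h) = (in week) 5.715e-05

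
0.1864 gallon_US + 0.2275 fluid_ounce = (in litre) 0.7123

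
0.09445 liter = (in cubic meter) 9.445e-05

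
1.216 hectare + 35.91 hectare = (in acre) 91.74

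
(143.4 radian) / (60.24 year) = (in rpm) 7.208e-07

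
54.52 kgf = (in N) 534.7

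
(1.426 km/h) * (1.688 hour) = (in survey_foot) 7897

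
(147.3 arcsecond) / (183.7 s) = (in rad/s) 3.887e-06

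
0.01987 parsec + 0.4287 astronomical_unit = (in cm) 6.132e+16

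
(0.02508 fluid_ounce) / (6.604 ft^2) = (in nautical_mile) 6.528e-10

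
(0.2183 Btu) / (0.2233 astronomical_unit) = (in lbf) 1.55e-09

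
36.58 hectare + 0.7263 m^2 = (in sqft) 3.937e+06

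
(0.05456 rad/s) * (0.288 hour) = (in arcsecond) 1.167e+07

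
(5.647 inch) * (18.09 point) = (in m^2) 0.0009154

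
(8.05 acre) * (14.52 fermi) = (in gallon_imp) 1.041e-07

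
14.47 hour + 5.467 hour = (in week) 0.1187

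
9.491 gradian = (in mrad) 149.1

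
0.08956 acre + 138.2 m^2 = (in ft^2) 5389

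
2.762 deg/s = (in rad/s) 0.04821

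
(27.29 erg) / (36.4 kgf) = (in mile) 4.75e-12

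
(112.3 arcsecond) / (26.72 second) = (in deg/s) 0.001167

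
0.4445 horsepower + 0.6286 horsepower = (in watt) 800.2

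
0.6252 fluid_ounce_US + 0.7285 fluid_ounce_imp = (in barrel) 0.0002465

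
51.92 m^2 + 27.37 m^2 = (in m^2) 79.29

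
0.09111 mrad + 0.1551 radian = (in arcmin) 533.5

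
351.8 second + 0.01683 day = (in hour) 0.5016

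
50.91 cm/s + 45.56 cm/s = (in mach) 0.002833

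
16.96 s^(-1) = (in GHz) 1.696e-08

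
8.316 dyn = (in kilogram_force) 8.48e-06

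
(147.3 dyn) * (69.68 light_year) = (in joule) 9.71e+14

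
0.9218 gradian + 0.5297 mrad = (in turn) 0.002389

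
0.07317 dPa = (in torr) 5.488e-05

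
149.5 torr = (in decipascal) 1.993e+05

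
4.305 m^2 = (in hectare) 0.0004305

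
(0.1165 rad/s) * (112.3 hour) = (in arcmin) 1.619e+08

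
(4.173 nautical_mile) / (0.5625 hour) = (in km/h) 13.74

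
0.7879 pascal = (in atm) 7.776e-06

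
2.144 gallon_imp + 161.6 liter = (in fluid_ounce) 5794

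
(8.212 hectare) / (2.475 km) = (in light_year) 3.507e-15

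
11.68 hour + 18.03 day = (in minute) 2.666e+04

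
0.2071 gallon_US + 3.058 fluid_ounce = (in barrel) 0.0055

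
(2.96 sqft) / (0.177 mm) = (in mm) 1.554e+06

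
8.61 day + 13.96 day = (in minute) 3.25e+04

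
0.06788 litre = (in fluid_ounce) 2.295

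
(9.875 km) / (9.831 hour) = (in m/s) 0.279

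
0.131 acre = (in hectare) 0.05301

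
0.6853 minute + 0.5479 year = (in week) 28.57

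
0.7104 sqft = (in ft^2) 0.7104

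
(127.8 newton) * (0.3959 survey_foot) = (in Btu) 0.01462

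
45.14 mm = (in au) 3.017e-13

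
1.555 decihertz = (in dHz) 1.555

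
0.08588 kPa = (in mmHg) 0.6442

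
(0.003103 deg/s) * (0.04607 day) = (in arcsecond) 4.446e+04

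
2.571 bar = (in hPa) 2571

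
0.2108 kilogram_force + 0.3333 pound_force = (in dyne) 3.55e+05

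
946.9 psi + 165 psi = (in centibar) 7666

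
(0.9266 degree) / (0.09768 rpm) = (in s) 1.581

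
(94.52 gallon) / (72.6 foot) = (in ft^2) 0.174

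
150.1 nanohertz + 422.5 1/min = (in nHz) 7.042e+09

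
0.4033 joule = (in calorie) 0.09639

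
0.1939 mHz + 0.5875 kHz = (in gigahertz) 5.875e-07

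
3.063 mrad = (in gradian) 0.195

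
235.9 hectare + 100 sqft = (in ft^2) 2.539e+07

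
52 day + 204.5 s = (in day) 52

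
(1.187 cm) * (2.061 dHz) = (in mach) 7.185e-06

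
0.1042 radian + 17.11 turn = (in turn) 17.13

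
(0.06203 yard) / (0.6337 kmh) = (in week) 5.328e-07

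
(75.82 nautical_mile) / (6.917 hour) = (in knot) 10.96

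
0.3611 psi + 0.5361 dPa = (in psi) 0.3611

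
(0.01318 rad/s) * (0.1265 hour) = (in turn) 0.9553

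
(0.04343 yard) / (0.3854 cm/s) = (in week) 1.704e-05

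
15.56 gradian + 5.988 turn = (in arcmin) 1.302e+05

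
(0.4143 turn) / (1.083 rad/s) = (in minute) 0.04006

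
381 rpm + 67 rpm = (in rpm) 448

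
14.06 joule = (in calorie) 3.36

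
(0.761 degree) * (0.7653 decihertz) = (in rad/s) 0.001016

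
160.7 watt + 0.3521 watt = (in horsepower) 0.216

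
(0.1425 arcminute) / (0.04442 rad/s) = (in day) 1.08e-08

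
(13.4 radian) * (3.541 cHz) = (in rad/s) 0.4745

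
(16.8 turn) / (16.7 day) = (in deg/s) 0.004192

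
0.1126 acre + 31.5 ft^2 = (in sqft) 4936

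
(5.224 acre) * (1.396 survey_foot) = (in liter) 8.995e+06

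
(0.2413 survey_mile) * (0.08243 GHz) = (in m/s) 3.201e+10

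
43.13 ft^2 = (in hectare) 0.0004007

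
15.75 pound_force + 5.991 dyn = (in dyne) 7.006e+06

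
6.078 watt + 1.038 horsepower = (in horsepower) 1.046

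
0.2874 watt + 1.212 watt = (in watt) 1.499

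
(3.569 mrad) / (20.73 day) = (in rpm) 1.903e-08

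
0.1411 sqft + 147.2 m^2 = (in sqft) 1585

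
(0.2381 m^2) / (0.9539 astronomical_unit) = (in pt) 4.73e-09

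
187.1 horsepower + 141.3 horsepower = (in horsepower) 328.4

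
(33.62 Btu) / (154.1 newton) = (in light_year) 2.433e-14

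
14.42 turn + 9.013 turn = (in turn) 23.43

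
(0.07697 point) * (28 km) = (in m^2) 0.7603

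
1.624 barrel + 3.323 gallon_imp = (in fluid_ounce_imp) 9619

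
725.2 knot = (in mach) 1.096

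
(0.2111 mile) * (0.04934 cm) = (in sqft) 1.804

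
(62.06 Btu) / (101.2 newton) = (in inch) 2.547e+04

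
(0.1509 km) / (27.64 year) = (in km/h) 6.232e-07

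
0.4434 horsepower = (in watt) 330.6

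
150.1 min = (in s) 9006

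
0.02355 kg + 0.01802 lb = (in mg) 3.172e+04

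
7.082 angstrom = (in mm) 7.082e-07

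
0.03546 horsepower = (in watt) 26.44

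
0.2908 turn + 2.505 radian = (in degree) 248.2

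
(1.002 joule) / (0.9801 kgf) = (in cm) 10.43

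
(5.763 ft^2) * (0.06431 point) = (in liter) 0.01215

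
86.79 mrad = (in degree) 4.973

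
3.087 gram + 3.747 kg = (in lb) 8.268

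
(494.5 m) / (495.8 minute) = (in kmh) 0.05984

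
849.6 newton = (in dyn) 8.496e+07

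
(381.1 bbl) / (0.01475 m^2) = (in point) 1.164e+07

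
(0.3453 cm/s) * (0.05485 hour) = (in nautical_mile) 0.0003682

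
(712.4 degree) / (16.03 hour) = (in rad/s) 0.0002155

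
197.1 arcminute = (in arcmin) 197.1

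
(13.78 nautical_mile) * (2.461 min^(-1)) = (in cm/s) 1.047e+05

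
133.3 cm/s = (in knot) 2.591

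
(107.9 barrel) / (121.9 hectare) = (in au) 9.407e-17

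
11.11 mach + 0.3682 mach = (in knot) 7597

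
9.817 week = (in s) 5.937e+06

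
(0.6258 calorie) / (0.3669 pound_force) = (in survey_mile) 0.0009969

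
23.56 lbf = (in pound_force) 23.56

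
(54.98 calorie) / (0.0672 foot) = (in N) 1.123e+04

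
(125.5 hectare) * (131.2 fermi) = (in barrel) 1.036e-06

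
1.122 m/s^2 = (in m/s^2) 1.122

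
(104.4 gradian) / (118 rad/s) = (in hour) 3.86e-06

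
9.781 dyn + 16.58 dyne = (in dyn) 26.36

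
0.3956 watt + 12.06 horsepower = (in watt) 8994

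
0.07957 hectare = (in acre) 0.1966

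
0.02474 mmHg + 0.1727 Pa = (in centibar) 0.003471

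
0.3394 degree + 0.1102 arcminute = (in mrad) 5.956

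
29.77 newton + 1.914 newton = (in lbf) 7.123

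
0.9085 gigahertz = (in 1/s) 9.085e+08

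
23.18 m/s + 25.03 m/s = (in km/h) 173.6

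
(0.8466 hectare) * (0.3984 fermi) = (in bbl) 2.121e-11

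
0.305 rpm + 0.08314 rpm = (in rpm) 0.3881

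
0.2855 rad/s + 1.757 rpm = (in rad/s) 0.4695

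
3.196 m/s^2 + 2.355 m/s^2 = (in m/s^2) 5.551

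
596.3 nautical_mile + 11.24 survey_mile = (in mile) 697.4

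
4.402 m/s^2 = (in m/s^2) 4.402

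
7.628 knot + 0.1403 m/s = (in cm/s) 406.4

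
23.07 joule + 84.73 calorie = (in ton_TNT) 9.024e-08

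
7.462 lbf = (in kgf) 3.385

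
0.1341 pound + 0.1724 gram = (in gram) 61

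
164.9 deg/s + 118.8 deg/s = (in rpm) 47.28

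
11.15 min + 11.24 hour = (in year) 0.001304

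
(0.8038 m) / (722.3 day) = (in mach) 3.783e-11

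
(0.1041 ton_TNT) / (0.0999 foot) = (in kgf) 1.459e+09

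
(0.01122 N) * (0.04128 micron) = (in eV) 2.891e+09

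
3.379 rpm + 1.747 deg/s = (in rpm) 3.67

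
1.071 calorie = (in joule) 4.481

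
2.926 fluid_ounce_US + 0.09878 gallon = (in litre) 0.4605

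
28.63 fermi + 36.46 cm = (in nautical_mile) 0.0001969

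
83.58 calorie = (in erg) 3.497e+09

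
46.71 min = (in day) 0.03244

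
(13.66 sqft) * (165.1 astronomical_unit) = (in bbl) 1.971e+14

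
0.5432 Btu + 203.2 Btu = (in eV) 1.342e+24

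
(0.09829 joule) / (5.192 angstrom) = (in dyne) 1.893e+13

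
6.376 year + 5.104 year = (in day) 4190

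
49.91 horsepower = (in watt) 3.722e+04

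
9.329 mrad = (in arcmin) 32.07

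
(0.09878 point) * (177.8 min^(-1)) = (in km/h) 0.0003718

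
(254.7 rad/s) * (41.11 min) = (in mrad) 6.282e+08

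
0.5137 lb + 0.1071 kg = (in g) 340.1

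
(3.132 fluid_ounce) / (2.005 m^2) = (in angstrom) 4.62e+05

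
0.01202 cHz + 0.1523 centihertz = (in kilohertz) 1.643e-06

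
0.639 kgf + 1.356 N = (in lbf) 1.714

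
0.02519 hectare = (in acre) 0.06225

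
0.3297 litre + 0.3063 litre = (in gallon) 0.168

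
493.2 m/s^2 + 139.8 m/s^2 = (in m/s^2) 633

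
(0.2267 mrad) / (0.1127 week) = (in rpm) 3.176e-08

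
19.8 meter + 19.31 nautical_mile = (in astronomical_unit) 2.392e-07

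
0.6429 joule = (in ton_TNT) 1.537e-10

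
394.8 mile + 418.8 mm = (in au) 4.247e-06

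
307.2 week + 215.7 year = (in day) 8.088e+04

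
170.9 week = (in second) 1.034e+08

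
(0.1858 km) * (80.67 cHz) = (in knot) 291.4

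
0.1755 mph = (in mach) 0.0002304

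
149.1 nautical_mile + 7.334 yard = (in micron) 2.761e+11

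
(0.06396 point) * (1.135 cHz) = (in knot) 4.978e-07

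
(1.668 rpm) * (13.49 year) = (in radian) 7.431e+07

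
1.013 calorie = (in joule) 4.238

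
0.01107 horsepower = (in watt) 8.255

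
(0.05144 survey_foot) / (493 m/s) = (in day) 3.681e-10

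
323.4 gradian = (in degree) 291.1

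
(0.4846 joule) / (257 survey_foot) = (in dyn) 618.6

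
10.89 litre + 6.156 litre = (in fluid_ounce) 576.4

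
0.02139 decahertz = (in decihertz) 2.139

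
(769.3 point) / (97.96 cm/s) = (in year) 8.785e-09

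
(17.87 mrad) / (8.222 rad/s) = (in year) 6.892e-11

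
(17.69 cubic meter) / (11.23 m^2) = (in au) 1.053e-11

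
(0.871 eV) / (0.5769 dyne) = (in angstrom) 0.0002419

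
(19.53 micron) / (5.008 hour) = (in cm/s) 1.083e-07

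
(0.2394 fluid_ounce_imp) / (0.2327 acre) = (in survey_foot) 2.37e-08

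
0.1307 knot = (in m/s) 0.06724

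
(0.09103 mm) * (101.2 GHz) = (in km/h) 3.316e+07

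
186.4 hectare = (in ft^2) 2.006e+07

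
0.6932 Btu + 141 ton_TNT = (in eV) 3.682e+30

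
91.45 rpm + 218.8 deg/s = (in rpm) 127.9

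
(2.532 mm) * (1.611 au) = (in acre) 1.508e+05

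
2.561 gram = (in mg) 2561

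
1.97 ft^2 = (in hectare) 1.83e-05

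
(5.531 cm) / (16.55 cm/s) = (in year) 1.06e-08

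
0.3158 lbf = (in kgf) 0.1432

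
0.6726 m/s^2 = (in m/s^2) 0.6726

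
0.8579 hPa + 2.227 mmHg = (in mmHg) 2.87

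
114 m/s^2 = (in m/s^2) 114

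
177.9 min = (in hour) 2.965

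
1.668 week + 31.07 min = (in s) 1.011e+06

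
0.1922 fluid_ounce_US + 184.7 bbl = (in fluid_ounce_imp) 1.034e+06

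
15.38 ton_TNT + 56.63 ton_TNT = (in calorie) 7.201e+10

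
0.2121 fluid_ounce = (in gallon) 0.001657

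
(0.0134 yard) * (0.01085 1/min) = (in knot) 4.307e-06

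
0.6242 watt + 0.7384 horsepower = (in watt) 551.2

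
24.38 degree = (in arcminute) 1463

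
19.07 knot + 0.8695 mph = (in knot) 19.83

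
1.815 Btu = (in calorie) 457.7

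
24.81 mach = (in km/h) 3.041e+04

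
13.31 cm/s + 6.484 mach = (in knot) 4292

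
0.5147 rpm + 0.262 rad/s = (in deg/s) 18.1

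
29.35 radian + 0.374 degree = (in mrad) 2.936e+04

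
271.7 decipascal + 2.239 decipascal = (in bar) 0.0002739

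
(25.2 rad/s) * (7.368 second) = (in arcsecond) 3.83e+07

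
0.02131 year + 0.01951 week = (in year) 0.02168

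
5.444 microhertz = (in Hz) 5.444e-06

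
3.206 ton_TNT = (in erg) 1.341e+17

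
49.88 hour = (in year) 0.005694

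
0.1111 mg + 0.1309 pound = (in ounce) 2.094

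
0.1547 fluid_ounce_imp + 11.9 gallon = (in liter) 45.05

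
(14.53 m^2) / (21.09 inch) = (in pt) 7.689e+04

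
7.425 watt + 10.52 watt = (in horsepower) 0.02406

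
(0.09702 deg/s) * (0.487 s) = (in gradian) 0.0525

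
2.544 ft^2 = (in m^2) 0.2363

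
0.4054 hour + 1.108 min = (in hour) 0.4239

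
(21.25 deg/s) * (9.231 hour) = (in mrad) 1.233e+07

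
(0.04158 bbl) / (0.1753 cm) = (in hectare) 0.0003771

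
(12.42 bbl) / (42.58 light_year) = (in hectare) 4.902e-22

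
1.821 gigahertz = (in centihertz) 1.821e+11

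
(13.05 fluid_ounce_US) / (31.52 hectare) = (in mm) 1.224e-06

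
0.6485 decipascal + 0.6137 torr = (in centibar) 0.08188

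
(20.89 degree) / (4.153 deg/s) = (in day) 5.822e-05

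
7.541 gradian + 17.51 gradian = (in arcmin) 1353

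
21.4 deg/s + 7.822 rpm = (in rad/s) 1.193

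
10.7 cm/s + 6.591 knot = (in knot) 6.799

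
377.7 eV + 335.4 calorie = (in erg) 1.403e+10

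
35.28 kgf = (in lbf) 77.78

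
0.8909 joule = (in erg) 8.909e+06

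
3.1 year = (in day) 1132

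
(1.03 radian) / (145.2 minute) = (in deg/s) 0.006774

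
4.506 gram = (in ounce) 0.1589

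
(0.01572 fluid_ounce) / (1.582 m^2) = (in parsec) 9.524e-24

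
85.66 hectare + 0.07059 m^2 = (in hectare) 85.66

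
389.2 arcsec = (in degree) 0.1081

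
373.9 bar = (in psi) 5423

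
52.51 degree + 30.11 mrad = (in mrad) 946.6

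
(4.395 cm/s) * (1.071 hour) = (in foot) 556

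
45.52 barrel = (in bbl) 45.52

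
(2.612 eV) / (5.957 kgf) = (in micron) 7.164e-15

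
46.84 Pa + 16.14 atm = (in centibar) 1635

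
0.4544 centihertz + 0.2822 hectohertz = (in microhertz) 2.822e+07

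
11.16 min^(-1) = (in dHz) 1.86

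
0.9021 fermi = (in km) 9.021e-19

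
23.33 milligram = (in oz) 0.0008229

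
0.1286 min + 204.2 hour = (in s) 7.351e+05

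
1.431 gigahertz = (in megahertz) 1431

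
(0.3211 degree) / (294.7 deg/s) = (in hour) 3.027e-07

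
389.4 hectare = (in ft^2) 4.191e+07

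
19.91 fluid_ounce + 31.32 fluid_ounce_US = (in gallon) 0.4002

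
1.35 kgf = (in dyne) 1.324e+06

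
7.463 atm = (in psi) 109.7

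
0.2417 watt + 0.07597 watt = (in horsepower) 0.000426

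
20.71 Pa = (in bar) 0.0002071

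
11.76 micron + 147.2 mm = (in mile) 9.147e-05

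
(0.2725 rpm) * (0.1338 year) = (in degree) 6.899e+06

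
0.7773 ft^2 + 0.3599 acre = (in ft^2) 1.568e+04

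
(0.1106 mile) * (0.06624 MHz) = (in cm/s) 1.179e+09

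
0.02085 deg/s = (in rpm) 0.003475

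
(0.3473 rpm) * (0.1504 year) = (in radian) 1.725e+05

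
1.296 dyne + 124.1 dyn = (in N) 0.001254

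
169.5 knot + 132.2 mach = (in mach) 132.5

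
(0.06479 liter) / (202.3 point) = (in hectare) 9.078e-08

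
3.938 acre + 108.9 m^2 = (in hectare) 1.605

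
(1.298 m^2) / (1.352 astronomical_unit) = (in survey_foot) 2.106e-11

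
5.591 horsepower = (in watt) 4169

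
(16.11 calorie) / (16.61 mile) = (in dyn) 252.2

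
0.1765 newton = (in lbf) 0.03968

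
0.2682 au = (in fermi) 4.012e+25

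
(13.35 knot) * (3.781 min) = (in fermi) 1.558e+18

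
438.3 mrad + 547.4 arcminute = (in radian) 0.5975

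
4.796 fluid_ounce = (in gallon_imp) 0.0312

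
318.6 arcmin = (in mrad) 92.68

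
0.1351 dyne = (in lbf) 3.037e-07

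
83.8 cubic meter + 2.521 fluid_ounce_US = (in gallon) 2.214e+04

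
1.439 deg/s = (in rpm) 0.2398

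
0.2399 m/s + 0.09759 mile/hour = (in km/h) 1.021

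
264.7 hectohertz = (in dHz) 2.647e+05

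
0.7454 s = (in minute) 0.01242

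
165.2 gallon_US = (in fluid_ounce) 2.115e+04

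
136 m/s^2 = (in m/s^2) 136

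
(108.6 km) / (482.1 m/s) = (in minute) 3.754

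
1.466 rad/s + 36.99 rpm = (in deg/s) 305.9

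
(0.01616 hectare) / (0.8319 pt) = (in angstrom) 5.506e+15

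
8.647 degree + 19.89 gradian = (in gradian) 29.5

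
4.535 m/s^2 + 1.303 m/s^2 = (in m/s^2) 5.838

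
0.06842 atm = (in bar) 0.06933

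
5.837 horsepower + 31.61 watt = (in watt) 4384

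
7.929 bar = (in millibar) 7929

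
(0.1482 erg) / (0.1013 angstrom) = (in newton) 1463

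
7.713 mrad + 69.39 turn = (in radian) 436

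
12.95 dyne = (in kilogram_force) 1.321e-05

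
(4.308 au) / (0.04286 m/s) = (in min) 2.506e+11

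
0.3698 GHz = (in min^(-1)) 2.219e+10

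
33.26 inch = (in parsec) 2.738e-17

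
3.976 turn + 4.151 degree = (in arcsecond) 5.168e+06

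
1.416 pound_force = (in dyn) 6.299e+05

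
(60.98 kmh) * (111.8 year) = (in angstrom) 5.972e+20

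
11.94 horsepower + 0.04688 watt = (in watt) 8904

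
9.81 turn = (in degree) 3532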